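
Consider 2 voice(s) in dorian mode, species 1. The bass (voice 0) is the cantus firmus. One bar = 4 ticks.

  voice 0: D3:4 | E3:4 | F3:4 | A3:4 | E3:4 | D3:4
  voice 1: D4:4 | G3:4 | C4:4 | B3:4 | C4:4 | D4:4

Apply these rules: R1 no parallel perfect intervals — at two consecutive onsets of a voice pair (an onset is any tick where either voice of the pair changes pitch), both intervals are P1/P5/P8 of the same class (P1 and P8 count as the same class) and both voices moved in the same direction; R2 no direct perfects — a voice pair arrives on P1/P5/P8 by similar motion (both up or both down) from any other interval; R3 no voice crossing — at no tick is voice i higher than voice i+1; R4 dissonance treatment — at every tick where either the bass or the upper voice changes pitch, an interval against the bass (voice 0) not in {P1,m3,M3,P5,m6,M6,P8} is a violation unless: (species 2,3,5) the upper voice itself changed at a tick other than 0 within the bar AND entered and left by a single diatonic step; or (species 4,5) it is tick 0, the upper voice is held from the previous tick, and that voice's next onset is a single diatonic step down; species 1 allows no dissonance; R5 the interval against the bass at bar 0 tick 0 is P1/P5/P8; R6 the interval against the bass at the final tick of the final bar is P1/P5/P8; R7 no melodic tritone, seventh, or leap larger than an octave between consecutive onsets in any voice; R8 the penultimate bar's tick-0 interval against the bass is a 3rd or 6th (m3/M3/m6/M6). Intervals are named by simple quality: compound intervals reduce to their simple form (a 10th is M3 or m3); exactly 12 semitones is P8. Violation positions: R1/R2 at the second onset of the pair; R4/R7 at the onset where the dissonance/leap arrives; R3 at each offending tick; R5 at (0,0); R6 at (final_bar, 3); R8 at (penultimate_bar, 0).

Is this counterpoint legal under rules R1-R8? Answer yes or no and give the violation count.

bar 0: v0=D3 v1=D4 (P8)
bar 1: v0=E3 v1=G3 (m3)
bar 2: v0=F3 v1=C4 (P5)
bar 3: v0=A3 v1=B3 (M2)
bar 4: v0=E3 v1=C4 (m6)
bar 5: v0=D3 v1=D4 (P8)
  R2 @ bar2.0: E3/G3 m3 -> F3/C4 P5 similar
  R4 @ bar3.0: A3/B3 M2 untreated

No (2 violations)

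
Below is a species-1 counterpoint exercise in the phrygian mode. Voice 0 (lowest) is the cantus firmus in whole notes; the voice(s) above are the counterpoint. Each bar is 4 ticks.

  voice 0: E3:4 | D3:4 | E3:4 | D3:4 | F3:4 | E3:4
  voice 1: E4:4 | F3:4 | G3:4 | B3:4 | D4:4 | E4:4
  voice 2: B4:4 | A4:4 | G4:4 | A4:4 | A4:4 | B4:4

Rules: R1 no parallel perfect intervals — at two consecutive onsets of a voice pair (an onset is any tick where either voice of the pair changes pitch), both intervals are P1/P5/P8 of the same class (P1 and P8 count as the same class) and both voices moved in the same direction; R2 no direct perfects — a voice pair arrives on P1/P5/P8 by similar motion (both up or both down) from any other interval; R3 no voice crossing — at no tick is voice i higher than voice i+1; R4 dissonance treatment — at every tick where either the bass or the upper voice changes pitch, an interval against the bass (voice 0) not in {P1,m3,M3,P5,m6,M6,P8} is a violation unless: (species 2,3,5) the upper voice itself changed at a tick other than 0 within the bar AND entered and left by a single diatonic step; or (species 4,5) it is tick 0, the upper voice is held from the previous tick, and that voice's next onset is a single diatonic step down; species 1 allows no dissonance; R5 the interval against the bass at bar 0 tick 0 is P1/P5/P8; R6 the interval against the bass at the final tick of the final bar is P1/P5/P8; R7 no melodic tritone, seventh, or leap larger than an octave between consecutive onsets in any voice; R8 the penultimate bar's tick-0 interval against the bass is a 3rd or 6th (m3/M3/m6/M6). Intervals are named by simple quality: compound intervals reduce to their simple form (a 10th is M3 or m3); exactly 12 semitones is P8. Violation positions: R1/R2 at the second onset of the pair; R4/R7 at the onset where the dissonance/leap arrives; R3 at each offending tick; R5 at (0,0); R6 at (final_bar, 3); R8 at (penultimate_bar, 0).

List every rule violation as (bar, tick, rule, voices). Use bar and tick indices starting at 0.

(1, 0, R1, (0, 2))
(1, 0, R7, (1,))
(5, 0, R1, (1, 2))

bar 0: v0=E3 v1=E4 v2=B4 downbeat P5
bar 1: v0=D3 v1=F3 v2=A4 downbeat P5
bar 2: v0=E3 v1=G3 v2=G4 downbeat m3
bar 3: v0=D3 v1=B3 v2=A4 downbeat P5
bar 4: v0=F3 v1=D4 v2=A4 downbeat M3
bar 5: v0=E3 v1=E4 v2=B4 downbeat P5
  -> R1 @ bar 1 tick 0 v(0, 2): E3/B4 P5 -> D3/A4 P5 similar
  -> R7 @ bar 1 tick 0 v(1,): E4->F3 leap 11st
  -> R1 @ bar 5 tick 0 v(1, 2): D4/A4 P5 -> E4/B4 P5 similar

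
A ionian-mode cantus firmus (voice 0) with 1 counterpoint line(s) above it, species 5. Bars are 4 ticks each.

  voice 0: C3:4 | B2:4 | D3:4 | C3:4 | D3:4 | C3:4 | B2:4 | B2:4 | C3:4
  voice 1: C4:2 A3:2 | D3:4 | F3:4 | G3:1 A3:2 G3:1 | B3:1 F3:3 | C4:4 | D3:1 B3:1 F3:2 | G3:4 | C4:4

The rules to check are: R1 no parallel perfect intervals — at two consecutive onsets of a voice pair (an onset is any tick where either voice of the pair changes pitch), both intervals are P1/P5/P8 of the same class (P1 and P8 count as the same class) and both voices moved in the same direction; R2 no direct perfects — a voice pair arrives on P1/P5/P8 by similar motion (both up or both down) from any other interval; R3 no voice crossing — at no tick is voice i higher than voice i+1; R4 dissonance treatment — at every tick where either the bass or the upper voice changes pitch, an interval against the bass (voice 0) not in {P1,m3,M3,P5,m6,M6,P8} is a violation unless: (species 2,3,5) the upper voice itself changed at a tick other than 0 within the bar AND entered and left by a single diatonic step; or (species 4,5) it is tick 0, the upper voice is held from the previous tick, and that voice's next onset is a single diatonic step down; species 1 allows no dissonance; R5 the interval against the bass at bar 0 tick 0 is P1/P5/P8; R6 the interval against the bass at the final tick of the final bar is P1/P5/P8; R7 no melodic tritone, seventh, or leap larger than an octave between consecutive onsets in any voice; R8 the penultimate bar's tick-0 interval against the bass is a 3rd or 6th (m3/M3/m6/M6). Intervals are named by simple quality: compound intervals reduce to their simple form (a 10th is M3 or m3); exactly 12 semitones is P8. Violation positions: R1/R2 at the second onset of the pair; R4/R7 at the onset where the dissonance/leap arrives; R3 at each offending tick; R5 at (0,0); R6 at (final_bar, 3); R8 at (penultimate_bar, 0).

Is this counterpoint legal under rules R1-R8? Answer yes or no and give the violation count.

No (5 violations)

bar 0: v0=C3 v1=C4 (P8)
bar 1: v0=B2 v1=D3 (m3)
bar 2: v0=D3 v1=F3 (m3)
bar 3: v0=C3 v1=G3 (P5)
bar 4: v0=D3 v1=B3 (M6)
bar 5: v0=C3 v1=C4 (P8)
bar 6: v0=B2 v1=D3 (m3)
bar 7: v0=B2 v1=G3 (m6)
bar 8: v0=C3 v1=C4 (P8)
  R7 @ bar4.1: B3->F3 leap 6st
  R7 @ bar6.0: C4->D3 leap 10st
  R4 @ bar6.2: B2/F3 TT untreated
  R7 @ bar6.2: B3->F3 leap 6st
  R2 @ bar8.0: B2/G3 m6 -> C3/C4 P8 similar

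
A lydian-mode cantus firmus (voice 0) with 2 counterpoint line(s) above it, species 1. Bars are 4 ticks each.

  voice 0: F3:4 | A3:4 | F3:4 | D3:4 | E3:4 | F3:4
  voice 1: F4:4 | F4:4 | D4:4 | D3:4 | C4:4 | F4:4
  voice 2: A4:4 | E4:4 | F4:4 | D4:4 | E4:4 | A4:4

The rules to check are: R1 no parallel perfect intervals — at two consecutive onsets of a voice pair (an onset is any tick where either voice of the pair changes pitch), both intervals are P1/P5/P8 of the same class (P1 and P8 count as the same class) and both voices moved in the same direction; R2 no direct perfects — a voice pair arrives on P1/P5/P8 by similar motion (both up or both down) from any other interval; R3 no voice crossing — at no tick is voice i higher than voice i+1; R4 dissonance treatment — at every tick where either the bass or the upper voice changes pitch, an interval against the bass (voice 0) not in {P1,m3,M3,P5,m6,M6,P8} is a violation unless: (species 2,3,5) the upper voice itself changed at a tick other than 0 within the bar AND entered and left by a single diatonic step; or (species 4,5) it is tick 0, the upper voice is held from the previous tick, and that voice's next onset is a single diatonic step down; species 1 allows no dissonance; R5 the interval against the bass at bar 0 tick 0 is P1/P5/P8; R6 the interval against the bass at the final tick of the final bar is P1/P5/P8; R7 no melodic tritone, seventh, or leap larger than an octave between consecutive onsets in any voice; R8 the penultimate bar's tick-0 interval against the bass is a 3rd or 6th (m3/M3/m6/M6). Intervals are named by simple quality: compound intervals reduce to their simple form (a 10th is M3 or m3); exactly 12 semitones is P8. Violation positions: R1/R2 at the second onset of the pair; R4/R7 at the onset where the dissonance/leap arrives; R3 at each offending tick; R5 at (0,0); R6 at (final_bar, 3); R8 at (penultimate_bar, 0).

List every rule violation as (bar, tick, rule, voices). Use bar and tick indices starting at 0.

(0, 0, R5, (0, 2))
(1, 0, R3, (1, 2))
(1, 1, R3, (1, 2))
(1, 2, R3, (1, 2))
(1, 3, R3, (1, 2))
(3, 0, R1, (0, 2))
(3, 0, R2, (0, 1))
(3, 0, R2, (1, 2))
(4, 0, R1, (0, 2))
(4, 0, R7, (1,))
(4, 0, R8, (0, 2))
(5, 0, R2, (0, 1))
(5, 3, R6, (0, 2))

bar 0: v0=F3 v1=F4 v2=A4 downbeat M3
bar 1: v0=A3 v1=F4 v2=E4 downbeat P5
bar 2: v0=F3 v1=D4 v2=F4 downbeat P8
bar 3: v0=D3 v1=D3 v2=D4 downbeat P8
bar 4: v0=E3 v1=C4 v2=E4 downbeat P8
bar 5: v0=F3 v1=F4 v2=A4 downbeat M3
  -> R5 @ bar 0 tick 0 v(0, 2): opens on M3
  -> R3 @ bar 1 tick 0 v(1, 2): F4 above E4
  -> R3 @ bar 1 tick 1 v(1, 2): F4 above E4
  -> R3 @ bar 1 tick 2 v(1, 2): F4 above E4
  -> R3 @ bar 1 tick 3 v(1, 2): F4 above E4
  -> R1 @ bar 3 tick 0 v(0, 2): F3/F4 P8 -> D3/D4 P8 similar
  -> R2 @ bar 3 tick 0 v(0, 1): F3/D4 M6 -> D3/D3 P1 similar
  -> R2 @ bar 3 tick 0 v(1, 2): D4/F4 m3 -> D3/D4 P8 similar
  -> R1 @ bar 4 tick 0 v(0, 2): D3/D4 P8 -> E3/E4 P8 similar
  -> R7 @ bar 4 tick 0 v(1,): D3->C4 leap 10st
  -> R8 @ bar 4 tick 0 v(0, 2): penult P8 not 3rd/6th
  -> R2 @ bar 5 tick 0 v(0, 1): E3/C4 m6 -> F3/F4 P8 similar
  -> R6 @ bar 5 tick 3 v(0, 2): closes on M3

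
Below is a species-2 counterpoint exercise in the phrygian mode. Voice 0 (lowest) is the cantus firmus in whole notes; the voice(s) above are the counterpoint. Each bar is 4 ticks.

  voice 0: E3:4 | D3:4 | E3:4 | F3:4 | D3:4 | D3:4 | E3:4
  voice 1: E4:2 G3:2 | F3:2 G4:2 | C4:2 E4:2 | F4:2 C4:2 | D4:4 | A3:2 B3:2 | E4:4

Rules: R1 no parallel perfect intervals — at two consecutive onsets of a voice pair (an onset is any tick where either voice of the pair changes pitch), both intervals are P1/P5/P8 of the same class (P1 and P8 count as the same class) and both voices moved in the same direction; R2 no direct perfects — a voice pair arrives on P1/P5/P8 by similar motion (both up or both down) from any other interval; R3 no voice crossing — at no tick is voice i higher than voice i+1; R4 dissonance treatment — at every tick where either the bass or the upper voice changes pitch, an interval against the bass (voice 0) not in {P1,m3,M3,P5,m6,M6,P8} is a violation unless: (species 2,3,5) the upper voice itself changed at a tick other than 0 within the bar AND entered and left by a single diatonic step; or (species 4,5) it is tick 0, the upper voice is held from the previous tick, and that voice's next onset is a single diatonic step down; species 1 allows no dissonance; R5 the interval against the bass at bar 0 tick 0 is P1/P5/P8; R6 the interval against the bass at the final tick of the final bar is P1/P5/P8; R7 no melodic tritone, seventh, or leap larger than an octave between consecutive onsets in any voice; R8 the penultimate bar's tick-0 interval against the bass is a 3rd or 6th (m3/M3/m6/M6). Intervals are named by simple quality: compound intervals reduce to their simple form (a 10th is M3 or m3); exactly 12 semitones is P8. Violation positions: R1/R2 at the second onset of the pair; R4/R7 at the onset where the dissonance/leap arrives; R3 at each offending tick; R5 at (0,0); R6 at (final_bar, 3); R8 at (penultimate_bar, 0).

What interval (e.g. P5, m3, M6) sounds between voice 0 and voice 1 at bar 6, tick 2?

voice 0=E3 voice 1=E4 -> P8

P8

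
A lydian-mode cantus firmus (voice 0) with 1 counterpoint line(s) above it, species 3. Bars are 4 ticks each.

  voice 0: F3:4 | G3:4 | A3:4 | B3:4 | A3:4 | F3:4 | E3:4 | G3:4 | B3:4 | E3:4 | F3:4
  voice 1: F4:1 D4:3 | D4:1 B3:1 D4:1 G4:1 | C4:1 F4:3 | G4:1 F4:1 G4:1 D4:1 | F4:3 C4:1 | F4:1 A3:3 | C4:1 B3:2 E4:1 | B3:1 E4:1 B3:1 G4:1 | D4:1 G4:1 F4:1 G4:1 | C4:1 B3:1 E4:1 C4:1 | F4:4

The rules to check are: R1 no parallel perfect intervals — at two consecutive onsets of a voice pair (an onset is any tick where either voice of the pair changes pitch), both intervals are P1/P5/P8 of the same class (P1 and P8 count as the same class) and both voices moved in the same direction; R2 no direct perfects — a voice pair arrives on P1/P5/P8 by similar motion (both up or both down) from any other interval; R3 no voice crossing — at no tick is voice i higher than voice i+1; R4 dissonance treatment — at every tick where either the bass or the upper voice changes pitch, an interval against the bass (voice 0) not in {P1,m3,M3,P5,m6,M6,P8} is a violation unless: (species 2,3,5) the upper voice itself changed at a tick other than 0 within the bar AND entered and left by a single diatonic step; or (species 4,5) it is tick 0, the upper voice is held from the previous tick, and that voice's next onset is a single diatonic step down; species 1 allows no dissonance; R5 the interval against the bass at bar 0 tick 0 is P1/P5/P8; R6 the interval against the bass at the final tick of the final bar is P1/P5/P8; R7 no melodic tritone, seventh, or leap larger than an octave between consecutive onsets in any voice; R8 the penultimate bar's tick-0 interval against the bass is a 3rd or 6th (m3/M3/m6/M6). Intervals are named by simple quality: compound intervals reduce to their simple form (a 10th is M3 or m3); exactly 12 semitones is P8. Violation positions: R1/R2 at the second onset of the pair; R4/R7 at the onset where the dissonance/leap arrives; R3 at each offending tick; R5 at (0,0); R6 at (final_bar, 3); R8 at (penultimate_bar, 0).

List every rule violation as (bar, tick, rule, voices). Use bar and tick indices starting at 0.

bar 0: v0=F3 v1=F4 downbeat P8
bar 1: v0=G3 v1=D4 downbeat P5
bar 2: v0=A3 v1=C4 downbeat m3
bar 3: v0=B3 v1=G4 downbeat m6
bar 4: v0=A3 v1=F4 downbeat m6
bar 5: v0=F3 v1=F4 downbeat P8
bar 6: v0=E3 v1=C4 downbeat m6
bar 7: v0=G3 v1=B3 downbeat M3
bar 8: v0=B3 v1=D4 downbeat m3
bar 9: v0=E3 v1=C4 downbeat m6
bar 10: v0=F3 v1=F4 downbeat P8
  -> R2 @ bar 10 tick 0 v(0, 1): E3/C4 m6 -> F3/F4 P8 similar

(10, 0, R2, (0, 1))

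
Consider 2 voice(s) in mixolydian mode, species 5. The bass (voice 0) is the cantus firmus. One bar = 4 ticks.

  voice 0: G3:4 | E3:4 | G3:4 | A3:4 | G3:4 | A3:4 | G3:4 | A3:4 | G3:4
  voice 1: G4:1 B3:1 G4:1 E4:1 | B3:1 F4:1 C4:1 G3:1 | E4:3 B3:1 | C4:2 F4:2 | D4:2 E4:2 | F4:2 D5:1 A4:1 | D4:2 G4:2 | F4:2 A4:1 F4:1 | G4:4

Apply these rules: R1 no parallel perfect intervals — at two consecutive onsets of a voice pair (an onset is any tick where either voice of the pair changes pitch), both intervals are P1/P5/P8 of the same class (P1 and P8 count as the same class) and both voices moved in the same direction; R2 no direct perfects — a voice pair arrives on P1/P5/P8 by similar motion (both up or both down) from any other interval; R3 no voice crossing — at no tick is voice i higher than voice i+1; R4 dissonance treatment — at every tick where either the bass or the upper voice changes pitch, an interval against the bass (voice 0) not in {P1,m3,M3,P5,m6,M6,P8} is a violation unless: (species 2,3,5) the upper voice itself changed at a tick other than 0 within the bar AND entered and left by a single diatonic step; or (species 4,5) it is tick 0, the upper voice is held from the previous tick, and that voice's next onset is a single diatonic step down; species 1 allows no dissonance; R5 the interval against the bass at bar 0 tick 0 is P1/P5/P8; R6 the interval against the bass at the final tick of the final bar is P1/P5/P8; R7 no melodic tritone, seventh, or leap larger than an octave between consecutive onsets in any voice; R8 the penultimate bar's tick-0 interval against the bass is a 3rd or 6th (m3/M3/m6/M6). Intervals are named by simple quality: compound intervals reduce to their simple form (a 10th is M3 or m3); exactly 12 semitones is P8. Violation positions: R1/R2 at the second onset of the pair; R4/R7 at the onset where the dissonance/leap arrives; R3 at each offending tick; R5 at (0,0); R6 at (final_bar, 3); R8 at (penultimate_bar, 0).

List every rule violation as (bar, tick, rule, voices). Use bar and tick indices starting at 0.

(1, 0, R2, (0, 1))
(1, 1, R4, (0, 1))
(1, 1, R7, (1,))
(4, 0, R2, (0, 1))
(5, 2, R4, (0, 1))
(6, 0, R2, (0, 1))

bar 0: v0=G3 v1=G4 downbeat P8
bar 1: v0=E3 v1=B3 downbeat P5
bar 2: v0=G3 v1=E4 downbeat M6
bar 3: v0=A3 v1=C4 downbeat m3
bar 4: v0=G3 v1=D4 downbeat P5
bar 5: v0=A3 v1=F4 downbeat m6
bar 6: v0=G3 v1=D4 downbeat P5
bar 7: v0=A3 v1=F4 downbeat m6
bar 8: v0=G3 v1=G4 downbeat P8
  -> R2 @ bar 1 tick 0 v(0, 1): G3/E4 M6 -> E3/B3 P5 similar
  -> R4 @ bar 1 tick 1 v(0, 1): E3/F4 m2 untreated
  -> R7 @ bar 1 tick 1 v(1,): B3->F4 leap 6st
  -> R2 @ bar 4 tick 0 v(0, 1): A3/F4 m6 -> G3/D4 P5 similar
  -> R4 @ bar 5 tick 2 v(0, 1): A3/D5 P4 untreated
  -> R2 @ bar 6 tick 0 v(0, 1): A3/A4 P8 -> G3/D4 P5 similar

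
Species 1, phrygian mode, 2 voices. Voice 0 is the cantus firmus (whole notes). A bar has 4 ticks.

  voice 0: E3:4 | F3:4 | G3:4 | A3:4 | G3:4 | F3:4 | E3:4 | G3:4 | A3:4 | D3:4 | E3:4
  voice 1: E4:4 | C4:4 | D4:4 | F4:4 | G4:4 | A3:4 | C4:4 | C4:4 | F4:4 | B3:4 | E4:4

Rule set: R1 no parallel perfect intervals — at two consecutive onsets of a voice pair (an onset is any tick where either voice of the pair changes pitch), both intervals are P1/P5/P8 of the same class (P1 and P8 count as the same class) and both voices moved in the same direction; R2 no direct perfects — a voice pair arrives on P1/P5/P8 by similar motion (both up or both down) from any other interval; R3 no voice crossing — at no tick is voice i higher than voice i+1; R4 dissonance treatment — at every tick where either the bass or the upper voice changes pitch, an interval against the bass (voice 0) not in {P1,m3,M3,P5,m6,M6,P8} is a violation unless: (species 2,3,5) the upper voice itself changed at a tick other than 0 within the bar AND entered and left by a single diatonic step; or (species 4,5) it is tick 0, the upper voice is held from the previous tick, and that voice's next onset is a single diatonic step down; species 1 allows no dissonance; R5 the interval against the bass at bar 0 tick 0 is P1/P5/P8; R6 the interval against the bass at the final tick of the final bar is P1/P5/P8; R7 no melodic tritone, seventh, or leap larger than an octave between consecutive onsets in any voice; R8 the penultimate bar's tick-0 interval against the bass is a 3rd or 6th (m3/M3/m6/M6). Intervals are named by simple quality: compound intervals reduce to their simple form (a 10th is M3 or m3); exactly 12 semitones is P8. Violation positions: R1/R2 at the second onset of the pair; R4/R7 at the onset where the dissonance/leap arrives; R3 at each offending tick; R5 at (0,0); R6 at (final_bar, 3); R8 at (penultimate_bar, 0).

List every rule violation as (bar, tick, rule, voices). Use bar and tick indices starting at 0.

bar 0: v0=E3 v1=E4 downbeat P8
bar 1: v0=F3 v1=C4 downbeat P5
bar 2: v0=G3 v1=D4 downbeat P5
bar 3: v0=A3 v1=F4 downbeat m6
bar 4: v0=G3 v1=G4 downbeat P8
bar 5: v0=F3 v1=A3 downbeat M3
bar 6: v0=E3 v1=C4 downbeat m6
bar 7: v0=G3 v1=C4 downbeat P4
bar 8: v0=A3 v1=F4 downbeat m6
bar 9: v0=D3 v1=B3 downbeat M6
bar 10: v0=E3 v1=E4 downbeat P8
  -> R1 @ bar 2 tick 0 v(0, 1): F3/C4 P5 -> G3/D4 P5 similar
  -> R7 @ bar 5 tick 0 v(1,): G4->A3 leap 10st
  -> R4 @ bar 7 tick 0 v(0, 1): G3/C4 P4 untreated
  -> R7 @ bar 9 tick 0 v(1,): F4->B3 leap 6st
  -> R2 @ bar 10 tick 0 v(0, 1): D3/B3 M6 -> E3/E4 P8 similar

(2, 0, R1, (0, 1))
(5, 0, R7, (1,))
(7, 0, R4, (0, 1))
(9, 0, R7, (1,))
(10, 0, R2, (0, 1))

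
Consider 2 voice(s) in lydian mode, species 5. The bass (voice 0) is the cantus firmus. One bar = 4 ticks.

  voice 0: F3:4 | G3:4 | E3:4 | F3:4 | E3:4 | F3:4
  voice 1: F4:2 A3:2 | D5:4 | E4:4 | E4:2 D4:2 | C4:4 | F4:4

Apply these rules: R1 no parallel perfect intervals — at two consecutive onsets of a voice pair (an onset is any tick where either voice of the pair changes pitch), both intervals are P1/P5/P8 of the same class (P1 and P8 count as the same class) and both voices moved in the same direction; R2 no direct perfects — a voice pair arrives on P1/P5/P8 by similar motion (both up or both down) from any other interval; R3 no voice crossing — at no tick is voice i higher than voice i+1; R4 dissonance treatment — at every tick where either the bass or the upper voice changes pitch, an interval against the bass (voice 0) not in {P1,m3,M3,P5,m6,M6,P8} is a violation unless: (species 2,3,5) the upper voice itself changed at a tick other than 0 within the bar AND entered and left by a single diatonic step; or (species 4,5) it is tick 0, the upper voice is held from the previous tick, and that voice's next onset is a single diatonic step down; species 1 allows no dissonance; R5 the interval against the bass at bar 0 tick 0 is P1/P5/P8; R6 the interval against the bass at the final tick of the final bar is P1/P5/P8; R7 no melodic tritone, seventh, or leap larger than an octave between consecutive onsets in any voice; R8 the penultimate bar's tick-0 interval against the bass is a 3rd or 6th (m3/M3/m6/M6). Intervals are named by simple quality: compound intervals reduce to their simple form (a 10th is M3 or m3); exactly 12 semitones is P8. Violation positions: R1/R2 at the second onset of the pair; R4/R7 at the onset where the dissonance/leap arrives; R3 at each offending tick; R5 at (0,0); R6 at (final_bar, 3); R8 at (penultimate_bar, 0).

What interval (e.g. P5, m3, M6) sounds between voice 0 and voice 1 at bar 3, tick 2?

voice 0=F3 voice 1=D4 -> M6

M6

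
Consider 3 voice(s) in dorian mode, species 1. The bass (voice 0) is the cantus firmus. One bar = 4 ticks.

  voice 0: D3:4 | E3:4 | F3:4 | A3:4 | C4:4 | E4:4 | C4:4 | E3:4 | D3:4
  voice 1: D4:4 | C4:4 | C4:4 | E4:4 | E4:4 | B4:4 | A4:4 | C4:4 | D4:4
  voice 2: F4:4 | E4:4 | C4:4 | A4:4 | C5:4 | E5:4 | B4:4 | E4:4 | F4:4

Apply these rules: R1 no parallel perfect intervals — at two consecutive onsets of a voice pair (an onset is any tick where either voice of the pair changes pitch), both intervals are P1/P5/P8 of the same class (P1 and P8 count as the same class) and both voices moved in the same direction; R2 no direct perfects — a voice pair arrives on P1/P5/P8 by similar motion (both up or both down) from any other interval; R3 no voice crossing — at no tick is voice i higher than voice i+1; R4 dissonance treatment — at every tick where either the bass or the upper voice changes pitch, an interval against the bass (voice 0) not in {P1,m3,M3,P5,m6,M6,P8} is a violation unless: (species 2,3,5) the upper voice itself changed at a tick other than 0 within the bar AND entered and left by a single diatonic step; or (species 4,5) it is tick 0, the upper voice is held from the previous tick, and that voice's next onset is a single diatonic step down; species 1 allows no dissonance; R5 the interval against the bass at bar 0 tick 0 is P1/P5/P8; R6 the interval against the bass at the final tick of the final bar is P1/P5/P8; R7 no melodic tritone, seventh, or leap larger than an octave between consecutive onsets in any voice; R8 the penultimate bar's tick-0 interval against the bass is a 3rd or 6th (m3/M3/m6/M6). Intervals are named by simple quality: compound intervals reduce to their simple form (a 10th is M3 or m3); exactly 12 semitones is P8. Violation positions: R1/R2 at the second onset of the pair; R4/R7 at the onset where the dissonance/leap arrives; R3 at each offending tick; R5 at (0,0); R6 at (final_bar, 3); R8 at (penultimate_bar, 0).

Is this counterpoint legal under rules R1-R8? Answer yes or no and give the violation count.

No (10 violations)

bar 0: v0=D3 v1=D4 v2=F4 (m3)
bar 1: v0=E3 v1=C4 v2=E4 (P8)
bar 2: v0=F3 v1=C4 v2=C4 (P5)
bar 3: v0=A3 v1=E4 v2=A4 (P8)
bar 4: v0=C4 v1=E4 v2=C5 (P8)
bar 5: v0=E4 v1=B4 v2=E5 (P8)
bar 6: v0=C4 v1=A4 v2=B4 (M7)
bar 7: v0=E3 v1=C4 v2=E4 (P8)
bar 8: v0=D3 v1=D4 v2=F4 (m3)
  R5 @ bar0.0: opens on m3
  R1 @ bar3.0: F3/C4 P5 -> A3/E4 P5 similar
  R2 @ bar3.0: F3/C4 P5 -> A3/A4 P8 similar
  R1 @ bar4.0: A3/A4 P8 -> C4/C5 P8 similar
  R1 @ bar5.0: C4/C5 P8 -> E4/E5 P8 similar
  R2 @ bar5.0: C4/E4 M3 -> E4/B4 P5 similar
  R4 @ bar6.0: C4/B4 M7 untreated
  R2 @ bar7.0: C4/B4 M7 -> E3/E4 P8 similar
  R8 @ bar7.0: penult P8 not 3rd/6th
  R6 @ bar8.3: closes on m3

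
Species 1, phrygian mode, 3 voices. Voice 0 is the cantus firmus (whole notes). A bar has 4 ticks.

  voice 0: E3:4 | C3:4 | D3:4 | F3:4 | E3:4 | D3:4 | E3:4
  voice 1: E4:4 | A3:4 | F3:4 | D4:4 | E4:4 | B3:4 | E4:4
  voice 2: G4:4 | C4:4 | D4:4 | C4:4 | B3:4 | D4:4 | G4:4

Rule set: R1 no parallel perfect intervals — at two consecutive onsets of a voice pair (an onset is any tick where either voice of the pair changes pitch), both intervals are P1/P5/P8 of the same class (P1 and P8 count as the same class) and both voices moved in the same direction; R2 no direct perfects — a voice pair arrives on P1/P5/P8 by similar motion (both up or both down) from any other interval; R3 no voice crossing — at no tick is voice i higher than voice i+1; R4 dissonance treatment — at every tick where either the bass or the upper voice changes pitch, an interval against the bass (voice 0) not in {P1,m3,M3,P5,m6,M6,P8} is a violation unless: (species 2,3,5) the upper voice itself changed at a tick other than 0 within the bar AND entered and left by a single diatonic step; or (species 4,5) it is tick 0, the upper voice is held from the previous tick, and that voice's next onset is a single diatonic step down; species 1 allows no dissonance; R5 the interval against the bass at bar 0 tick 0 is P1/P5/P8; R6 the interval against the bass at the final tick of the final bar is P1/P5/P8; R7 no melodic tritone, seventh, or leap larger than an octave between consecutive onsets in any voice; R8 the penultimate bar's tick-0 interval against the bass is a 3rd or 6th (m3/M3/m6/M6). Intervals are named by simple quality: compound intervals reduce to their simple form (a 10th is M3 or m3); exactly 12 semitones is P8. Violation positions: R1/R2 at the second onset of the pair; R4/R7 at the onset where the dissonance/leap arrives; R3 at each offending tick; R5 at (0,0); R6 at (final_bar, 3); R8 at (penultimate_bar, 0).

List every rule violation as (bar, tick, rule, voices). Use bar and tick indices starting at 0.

bar 0: v0=E3 v1=E4 v2=G4 downbeat m3
bar 1: v0=C3 v1=A3 v2=C4 downbeat P8
bar 2: v0=D3 v1=F3 v2=D4 downbeat P8
bar 3: v0=F3 v1=D4 v2=C4 downbeat P5
bar 4: v0=E3 v1=E4 v2=B3 downbeat P5
bar 5: v0=D3 v1=B3 v2=D4 downbeat P8
bar 6: v0=E3 v1=E4 v2=G4 downbeat m3
  -> R5 @ bar 0 tick 0 v(0, 2): opens on m3
  -> R2 @ bar 1 tick 0 v(0, 2): E3/G4 m3 -> C3/C4 P8 similar
  -> R1 @ bar 2 tick 0 v(0, 2): C3/C4 P8 -> D3/D4 P8 similar
  -> R3 @ bar 3 tick 0 v(1, 2): D4 above C4
  -> R3 @ bar 3 tick 1 v(1, 2): D4 above C4
  -> R3 @ bar 3 tick 2 v(1, 2): D4 above C4
  -> R3 @ bar 3 tick 3 v(1, 2): D4 above C4
  -> R1 @ bar 4 tick 0 v(0, 2): F3/C4 P5 -> E3/B3 P5 similar
  -> R3 @ bar 4 tick 0 v(1, 2): E4 above B3
  -> R3 @ bar 4 tick 1 v(1, 2): E4 above B3
  -> R3 @ bar 4 tick 2 v(1, 2): E4 above B3
  -> R3 @ bar 4 tick 3 v(1, 2): E4 above B3
  -> R8 @ bar 5 tick 0 v(0, 2): penult P8 not 3rd/6th
  -> R2 @ bar 6 tick 0 v(0, 1): D3/B3 M6 -> E3/E4 P8 similar
  -> R6 @ bar 6 tick 3 v(0, 2): closes on m3

(0, 0, R5, (0, 2))
(1, 0, R2, (0, 2))
(2, 0, R1, (0, 2))
(3, 0, R3, (1, 2))
(3, 1, R3, (1, 2))
(3, 2, R3, (1, 2))
(3, 3, R3, (1, 2))
(4, 0, R1, (0, 2))
(4, 0, R3, (1, 2))
(4, 1, R3, (1, 2))
(4, 2, R3, (1, 2))
(4, 3, R3, (1, 2))
(5, 0, R8, (0, 2))
(6, 0, R2, (0, 1))
(6, 3, R6, (0, 2))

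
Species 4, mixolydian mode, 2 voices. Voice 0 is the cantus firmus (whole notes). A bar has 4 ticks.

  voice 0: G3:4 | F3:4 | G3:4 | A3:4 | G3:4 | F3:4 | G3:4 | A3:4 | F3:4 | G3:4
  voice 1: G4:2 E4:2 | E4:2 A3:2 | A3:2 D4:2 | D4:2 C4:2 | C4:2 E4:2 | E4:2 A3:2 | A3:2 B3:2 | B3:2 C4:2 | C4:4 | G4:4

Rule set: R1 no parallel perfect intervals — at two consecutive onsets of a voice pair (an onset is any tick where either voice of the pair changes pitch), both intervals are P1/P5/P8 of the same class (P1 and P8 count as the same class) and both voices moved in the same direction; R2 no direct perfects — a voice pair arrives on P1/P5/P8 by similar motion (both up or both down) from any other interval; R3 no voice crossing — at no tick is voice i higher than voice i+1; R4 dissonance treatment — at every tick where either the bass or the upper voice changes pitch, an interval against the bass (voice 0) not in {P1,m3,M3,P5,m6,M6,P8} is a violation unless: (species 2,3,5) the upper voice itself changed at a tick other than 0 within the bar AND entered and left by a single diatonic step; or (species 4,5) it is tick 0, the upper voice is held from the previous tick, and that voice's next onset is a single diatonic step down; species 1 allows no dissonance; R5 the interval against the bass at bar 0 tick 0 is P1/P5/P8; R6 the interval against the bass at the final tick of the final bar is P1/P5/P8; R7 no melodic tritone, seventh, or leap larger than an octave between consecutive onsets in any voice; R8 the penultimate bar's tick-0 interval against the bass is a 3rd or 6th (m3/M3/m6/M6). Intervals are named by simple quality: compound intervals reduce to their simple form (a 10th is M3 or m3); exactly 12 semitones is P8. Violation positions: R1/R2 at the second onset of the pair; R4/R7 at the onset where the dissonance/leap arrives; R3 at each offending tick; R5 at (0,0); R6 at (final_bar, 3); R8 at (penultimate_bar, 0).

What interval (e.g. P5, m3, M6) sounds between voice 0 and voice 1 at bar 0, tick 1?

voice 0=G3 voice 1=G4 -> P8

P8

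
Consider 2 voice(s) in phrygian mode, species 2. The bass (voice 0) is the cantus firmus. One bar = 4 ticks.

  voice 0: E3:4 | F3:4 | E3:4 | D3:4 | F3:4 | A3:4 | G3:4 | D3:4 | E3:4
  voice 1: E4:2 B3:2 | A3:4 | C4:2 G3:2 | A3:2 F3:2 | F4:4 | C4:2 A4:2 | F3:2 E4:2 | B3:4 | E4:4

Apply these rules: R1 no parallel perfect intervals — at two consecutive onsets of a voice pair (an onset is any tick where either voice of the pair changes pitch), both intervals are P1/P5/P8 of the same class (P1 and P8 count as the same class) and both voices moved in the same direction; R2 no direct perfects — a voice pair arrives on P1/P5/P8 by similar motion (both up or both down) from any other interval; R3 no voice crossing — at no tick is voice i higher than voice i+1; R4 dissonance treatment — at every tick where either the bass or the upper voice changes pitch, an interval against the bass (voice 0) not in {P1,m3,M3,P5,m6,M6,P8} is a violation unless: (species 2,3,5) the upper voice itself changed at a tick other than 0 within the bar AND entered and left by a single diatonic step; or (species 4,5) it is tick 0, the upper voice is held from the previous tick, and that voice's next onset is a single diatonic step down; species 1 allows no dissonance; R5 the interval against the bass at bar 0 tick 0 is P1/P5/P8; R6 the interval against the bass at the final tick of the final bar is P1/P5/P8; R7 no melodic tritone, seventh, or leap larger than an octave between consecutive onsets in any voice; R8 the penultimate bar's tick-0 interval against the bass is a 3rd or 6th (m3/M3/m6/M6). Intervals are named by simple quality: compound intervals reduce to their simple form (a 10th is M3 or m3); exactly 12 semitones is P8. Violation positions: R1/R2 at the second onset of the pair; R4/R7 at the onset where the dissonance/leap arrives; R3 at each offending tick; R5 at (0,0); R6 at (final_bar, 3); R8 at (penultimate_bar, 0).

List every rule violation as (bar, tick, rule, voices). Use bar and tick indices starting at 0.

bar 0: v0=E3 v1=E4 downbeat P8
bar 1: v0=F3 v1=A3 downbeat M3
bar 2: v0=E3 v1=C4 downbeat m6
bar 3: v0=D3 v1=A3 downbeat P5
bar 4: v0=F3 v1=F4 downbeat P8
bar 5: v0=A3 v1=C4 downbeat m3
bar 6: v0=G3 v1=F3 downbeat M2
bar 7: v0=D3 v1=B3 downbeat M6
bar 8: v0=E3 v1=E4 downbeat P8
  -> R2 @ bar 4 tick 0 v(0, 1): D3/F3 m3 -> F3/F4 P8 similar
  -> R3 @ bar 6 tick 0 v(0, 1): G3 above F3
  -> R4 @ bar 6 tick 0 v(0, 1): G3/F3 M2 untreated
  -> R7 @ bar 6 tick 0 v(1,): A4->F3 leap 16st
  -> R3 @ bar 6 tick 1 v(0, 1): G3 above F3
  -> R7 @ bar 6 tick 2 v(1,): F3->E4 leap 11st
  -> R2 @ bar 8 tick 0 v(0, 1): D3/B3 M6 -> E3/E4 P8 similar

(4, 0, R2, (0, 1))
(6, 0, R3, (0, 1))
(6, 0, R4, (0, 1))
(6, 0, R7, (1,))
(6, 1, R3, (0, 1))
(6, 2, R7, (1,))
(8, 0, R2, (0, 1))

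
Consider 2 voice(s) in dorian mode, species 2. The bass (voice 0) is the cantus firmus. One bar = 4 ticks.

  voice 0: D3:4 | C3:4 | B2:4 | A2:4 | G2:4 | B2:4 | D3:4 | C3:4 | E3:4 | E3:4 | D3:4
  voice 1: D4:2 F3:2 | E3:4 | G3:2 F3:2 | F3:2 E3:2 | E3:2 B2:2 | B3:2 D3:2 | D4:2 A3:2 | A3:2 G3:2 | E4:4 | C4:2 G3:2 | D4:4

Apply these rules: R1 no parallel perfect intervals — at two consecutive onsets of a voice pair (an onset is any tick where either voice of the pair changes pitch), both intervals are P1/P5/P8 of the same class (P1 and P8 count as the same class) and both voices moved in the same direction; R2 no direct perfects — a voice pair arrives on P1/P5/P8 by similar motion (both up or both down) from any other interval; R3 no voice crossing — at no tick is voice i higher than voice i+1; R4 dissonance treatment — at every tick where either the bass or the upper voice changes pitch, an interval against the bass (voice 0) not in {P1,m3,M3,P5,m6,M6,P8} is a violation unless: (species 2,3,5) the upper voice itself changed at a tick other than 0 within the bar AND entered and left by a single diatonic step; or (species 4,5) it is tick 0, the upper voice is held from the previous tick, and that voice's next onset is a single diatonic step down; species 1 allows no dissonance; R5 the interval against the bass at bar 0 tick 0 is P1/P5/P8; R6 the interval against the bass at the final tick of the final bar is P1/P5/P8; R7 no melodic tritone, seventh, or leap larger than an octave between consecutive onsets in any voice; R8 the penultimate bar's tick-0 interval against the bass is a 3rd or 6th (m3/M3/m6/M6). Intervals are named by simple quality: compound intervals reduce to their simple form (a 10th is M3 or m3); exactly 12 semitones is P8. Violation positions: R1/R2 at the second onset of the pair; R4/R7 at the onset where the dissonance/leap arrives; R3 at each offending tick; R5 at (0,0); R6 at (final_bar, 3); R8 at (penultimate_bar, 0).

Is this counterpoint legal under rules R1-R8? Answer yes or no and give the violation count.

No (3 violations)

bar 0: v0=D3 v1=D4 (P8)
bar 1: v0=C3 v1=E3 (M3)
bar 2: v0=B2 v1=G3 (m6)
bar 3: v0=A2 v1=F3 (m6)
bar 4: v0=G2 v1=E3 (M6)
bar 5: v0=B2 v1=B3 (P8)
bar 6: v0=D3 v1=D4 (P8)
bar 7: v0=C3 v1=A3 (M6)
bar 8: v0=E3 v1=E4 (P8)
bar 9: v0=E3 v1=C4 (m6)
bar 10: v0=D3 v1=D4 (P8)
  R2 @ bar5.0: G2/B2 M3 -> B2/B3 P8 similar
  R2 @ bar6.0: B2/D3 m3 -> D3/D4 P8 similar
  R2 @ bar8.0: C3/G3 P5 -> E3/E4 P8 similar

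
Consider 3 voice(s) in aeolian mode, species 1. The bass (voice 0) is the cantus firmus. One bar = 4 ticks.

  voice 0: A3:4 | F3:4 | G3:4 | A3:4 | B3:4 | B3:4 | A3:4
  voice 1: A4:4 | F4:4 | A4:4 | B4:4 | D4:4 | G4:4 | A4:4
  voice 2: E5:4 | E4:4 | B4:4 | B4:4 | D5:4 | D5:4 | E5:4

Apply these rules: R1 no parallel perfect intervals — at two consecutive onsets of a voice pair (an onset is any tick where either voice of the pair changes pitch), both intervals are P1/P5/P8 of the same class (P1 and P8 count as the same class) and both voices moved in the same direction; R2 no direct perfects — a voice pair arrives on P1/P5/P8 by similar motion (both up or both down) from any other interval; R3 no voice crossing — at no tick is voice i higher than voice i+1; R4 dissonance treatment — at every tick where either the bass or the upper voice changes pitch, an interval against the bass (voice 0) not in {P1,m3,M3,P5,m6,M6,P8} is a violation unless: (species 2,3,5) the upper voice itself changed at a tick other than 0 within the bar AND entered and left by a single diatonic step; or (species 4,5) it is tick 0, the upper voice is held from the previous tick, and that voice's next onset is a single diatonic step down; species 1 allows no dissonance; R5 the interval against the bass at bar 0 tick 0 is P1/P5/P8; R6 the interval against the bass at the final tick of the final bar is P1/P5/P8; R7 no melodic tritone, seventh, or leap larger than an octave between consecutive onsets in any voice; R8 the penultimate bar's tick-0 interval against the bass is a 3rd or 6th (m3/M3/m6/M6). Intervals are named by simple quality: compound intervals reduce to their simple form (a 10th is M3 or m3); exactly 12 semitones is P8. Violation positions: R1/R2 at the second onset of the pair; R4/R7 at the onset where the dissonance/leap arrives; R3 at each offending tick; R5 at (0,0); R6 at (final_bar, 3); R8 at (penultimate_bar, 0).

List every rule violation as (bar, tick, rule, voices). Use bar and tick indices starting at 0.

(1, 0, R1, (0, 1))
(1, 0, R3, (1, 2))
(1, 0, R4, (0, 2))
(1, 1, R3, (1, 2))
(1, 2, R3, (1, 2))
(1, 3, R3, (1, 2))
(2, 0, R4, (0, 1))
(3, 0, R4, (0, 1))
(3, 0, R4, (0, 2))
(6, 0, R1, (1, 2))

bar 0: v0=A3 v1=A4 v2=E5 downbeat P5
bar 1: v0=F3 v1=F4 v2=E4 downbeat M7
bar 2: v0=G3 v1=A4 v2=B4 downbeat M3
bar 3: v0=A3 v1=B4 v2=B4 downbeat M2
bar 4: v0=B3 v1=D4 v2=D5 downbeat m3
bar 5: v0=B3 v1=G4 v2=D5 downbeat m3
bar 6: v0=A3 v1=A4 v2=E5 downbeat P5
  -> R1 @ bar 1 tick 0 v(0, 1): A3/A4 P8 -> F3/F4 P8 similar
  -> R3 @ bar 1 tick 0 v(1, 2): F4 above E4
  -> R4 @ bar 1 tick 0 v(0, 2): F3/E4 M7 untreated
  -> R3 @ bar 1 tick 1 v(1, 2): F4 above E4
  -> R3 @ bar 1 tick 2 v(1, 2): F4 above E4
  -> R3 @ bar 1 tick 3 v(1, 2): F4 above E4
  -> R4 @ bar 2 tick 0 v(0, 1): G3/A4 M2 untreated
  -> R4 @ bar 3 tick 0 v(0, 1): A3/B4 M2 untreated
  -> R4 @ bar 3 tick 0 v(0, 2): A3/B4 M2 untreated
  -> R1 @ bar 6 tick 0 v(1, 2): G4/D5 P5 -> A4/E5 P5 similar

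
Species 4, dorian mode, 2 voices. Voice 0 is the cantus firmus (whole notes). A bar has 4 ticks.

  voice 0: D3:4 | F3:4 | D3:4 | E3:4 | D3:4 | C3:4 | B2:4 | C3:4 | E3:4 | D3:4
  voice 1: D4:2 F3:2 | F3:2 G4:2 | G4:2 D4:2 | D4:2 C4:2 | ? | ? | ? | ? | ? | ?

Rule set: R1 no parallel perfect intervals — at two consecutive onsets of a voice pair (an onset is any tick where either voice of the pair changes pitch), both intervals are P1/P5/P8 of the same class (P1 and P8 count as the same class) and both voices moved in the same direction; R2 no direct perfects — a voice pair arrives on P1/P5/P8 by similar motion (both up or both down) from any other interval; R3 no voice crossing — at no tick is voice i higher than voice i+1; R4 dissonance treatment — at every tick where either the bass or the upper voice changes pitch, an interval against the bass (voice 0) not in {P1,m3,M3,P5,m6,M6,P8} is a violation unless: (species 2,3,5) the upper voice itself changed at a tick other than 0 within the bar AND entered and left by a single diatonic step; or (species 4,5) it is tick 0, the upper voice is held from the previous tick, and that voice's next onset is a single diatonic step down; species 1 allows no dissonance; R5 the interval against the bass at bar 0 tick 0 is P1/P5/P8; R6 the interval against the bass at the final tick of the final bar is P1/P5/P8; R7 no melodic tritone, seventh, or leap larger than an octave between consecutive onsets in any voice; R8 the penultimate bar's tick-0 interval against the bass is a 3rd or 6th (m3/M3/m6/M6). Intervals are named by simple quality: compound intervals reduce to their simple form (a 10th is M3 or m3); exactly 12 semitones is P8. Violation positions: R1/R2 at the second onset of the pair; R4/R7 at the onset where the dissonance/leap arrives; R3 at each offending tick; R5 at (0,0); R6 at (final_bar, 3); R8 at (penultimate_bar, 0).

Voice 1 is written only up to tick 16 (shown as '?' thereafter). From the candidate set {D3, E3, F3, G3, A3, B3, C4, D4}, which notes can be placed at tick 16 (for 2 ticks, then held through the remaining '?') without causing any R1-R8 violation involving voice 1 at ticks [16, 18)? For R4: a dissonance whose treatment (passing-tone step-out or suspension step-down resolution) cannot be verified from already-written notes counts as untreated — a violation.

D3: violates R2,R7
E3: violates R4
F3: legal
G3: violates R4
A3: violates R2
B3: legal
C4: violates R4
D4: legal

{B3, D4, F3}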